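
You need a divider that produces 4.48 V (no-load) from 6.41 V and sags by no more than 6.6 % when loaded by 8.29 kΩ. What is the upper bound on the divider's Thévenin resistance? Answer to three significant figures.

R_th ≤ 586 Ω

Loading drop = R_th/(R_th + R_L) ≤ 0.0660, so R_th ≤ R_L · ε/(1−ε) = 8.29 kΩ × 0.0660/0.9340 = 586 Ω.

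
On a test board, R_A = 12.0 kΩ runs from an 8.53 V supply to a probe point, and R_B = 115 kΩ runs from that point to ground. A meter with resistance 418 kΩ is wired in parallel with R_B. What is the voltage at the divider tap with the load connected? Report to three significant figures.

V_out ≈ 7.53 V

The load sits in parallel with R_B: R_B‖R_L = (115 × 418) / (115 + 418) = 90.19 kΩ.
V_out = 8.53 × 90.19 / (12.0 + 90.19) = 8.53 × 90.19/102.2 = 7.53 V.
(Unloaded it would have been 7.72 V.)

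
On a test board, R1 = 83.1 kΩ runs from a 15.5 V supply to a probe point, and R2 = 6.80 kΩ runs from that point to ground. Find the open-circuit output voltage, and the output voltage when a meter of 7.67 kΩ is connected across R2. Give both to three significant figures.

Unloaded: 1.17 V; loaded: 0.644 V

Open-circuit: V = 15.5 × 6.80/(83.1 + 6.80) = 1.17 V.
With the load, R2 becomes R2‖R_L = 3.604 kΩ, so V = 15.5 × 3.604/86.70 = 0.644 V.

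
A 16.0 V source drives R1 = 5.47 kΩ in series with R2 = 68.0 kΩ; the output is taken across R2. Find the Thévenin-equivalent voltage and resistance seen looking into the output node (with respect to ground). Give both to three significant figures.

V_th is the open-circuit tap voltage: 16.0 × 68.0/(5.47 + 68.0) = 14.8 V.
With the supply zeroed, R1 and R2 appear in parallel from the tap: R_th = R1‖R2 = (5.47 × 68.0)/73.47 = 5.06 kΩ.

V_th = 14.8 V, R_th = 5.06 kΩ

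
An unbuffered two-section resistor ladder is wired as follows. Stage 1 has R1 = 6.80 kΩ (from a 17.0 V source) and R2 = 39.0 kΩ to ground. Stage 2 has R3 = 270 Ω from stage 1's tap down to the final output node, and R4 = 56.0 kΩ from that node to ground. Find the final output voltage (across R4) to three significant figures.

Stage 2 presents R3+R4 = 56270 Ω as a load on stage 1's tap.
Stage 1's lower leg becomes R2‖(R3+R4) = 23030 Ω, so V_mid = 17.0 × 23030/29830 = 13.13 V.
Stage 2 is itself unloaded: V_out = V_mid × R4/(R3+R4) = 13.13 × 56000/56270 = 13.1 V.

V_out ≈ 13.1 V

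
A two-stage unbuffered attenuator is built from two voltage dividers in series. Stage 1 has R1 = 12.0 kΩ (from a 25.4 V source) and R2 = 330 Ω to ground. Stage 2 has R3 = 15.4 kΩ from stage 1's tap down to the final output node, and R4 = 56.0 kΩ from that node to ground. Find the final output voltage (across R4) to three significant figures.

V_out ≈ 0.531 V

Stage 2 presents R3+R4 = 71400 Ω as a load on stage 1's tap.
Stage 1's lower leg becomes R2‖(R3+R4) = 328.5 Ω, so V_mid = 25.4 × 328.5/12330 = 0.6768 V.
Stage 2 is itself unloaded: V_out = V_mid × R4/(R3+R4) = 0.6768 × 56000/71400 = 0.531 V.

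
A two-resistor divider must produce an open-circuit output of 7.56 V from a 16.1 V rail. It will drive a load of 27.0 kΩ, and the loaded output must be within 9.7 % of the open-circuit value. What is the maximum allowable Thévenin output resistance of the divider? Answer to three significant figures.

R_th ≤ 2.90 kΩ

Loading drop = R_th/(R_th + R_L) ≤ 0.0970, so R_th ≤ R_L · ε/(1−ε) = 27.0 kΩ × 0.0970/0.9030 = 2.90 kΩ.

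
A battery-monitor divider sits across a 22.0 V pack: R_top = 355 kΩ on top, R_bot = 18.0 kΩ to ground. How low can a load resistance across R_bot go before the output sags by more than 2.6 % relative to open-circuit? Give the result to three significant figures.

Output resistance R_th = R_top‖R_bot = (355 × 18.0)/373.0 = 17.13 kΩ.
The fractional drop is R_th/(R_th + R_L); requiring this ≤ 0.0260 gives R_L ≥ R_th(1/0.0260 − 1) = 17.13 × 37.46 = 642 kΩ.

R_L(min) ≈ 642 kΩ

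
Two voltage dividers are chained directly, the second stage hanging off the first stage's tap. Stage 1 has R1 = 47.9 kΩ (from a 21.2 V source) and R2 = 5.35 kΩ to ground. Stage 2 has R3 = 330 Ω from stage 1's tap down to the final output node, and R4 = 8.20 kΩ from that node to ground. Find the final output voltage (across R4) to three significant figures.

V_out ≈ 1.31 V

Stage 2 presents R3+R4 = 8530 Ω as a load on stage 1's tap.
Stage 1's lower leg becomes R2‖(R3+R4) = 3288 Ω, so V_mid = 21.2 × 3288/51190 = 1.362 V.
Stage 2 is itself unloaded: V_out = V_mid × R4/(R3+R4) = 1.362 × 8200/8530 = 1.31 V.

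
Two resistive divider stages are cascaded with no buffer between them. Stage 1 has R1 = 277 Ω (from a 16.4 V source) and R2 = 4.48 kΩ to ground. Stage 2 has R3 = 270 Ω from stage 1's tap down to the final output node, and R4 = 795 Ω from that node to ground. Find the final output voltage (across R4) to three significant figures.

V_out ≈ 9.26 V

Stage 2 presents R3+R4 = 1065 Ω as a load on stage 1's tap.
Stage 1's lower leg becomes R2‖(R3+R4) = 860.5 Ω, so V_mid = 16.4 × 860.5/1137 = 12.41 V.
Stage 2 is itself unloaded: V_out = V_mid × R4/(R3+R4) = 12.41 × 795/1065 = 9.26 V.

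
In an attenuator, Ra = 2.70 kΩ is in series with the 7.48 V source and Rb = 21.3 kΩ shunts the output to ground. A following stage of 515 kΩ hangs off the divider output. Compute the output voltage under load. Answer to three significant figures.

The load sits in parallel with Rb: Rb‖R_L = (21.3 × 515) / (21.3 + 515) = 20.45 kΩ.
V_out = 7.48 × 20.45 / (2.70 + 20.45) = 7.48 × 20.45/23.15 = 6.61 V.

V_out ≈ 6.61 V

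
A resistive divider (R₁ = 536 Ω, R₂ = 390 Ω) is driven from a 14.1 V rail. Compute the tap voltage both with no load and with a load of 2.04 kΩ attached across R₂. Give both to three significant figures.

Unloaded: 5.94 V; loaded: 5.35 V

Open-circuit: V = 14.1 × 390/(536 + 390) = 5.94 V.
With the load, R₂ becomes R₂‖R_L = 327.4 Ω, so V = 14.1 × 327.4/863.4 = 5.35 V.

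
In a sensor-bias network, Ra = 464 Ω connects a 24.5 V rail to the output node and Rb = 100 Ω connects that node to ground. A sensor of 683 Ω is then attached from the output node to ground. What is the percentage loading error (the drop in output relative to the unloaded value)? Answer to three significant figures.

10.8 %

The divider's output (Thévenin) resistance is Ra‖Rb = 82.27 Ω.
Fractional drop under load = R_th/(R_th + R_L) = 82.27 / (82.27 + 683) = 0.1075.
So the output falls by 10.8 %.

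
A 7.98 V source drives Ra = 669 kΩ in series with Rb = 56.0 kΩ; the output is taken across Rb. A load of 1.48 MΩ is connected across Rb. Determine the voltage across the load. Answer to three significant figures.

The load sits in parallel with Rb: Rb‖R_L = (56.0 × 1480) / (56.0 + 1480) = 53.96 kΩ.
V_out = 7.98 × 53.96 / (669 + 53.96) = 7.98 × 53.96/723.0 = 0.596 V.

V_out ≈ 0.596 V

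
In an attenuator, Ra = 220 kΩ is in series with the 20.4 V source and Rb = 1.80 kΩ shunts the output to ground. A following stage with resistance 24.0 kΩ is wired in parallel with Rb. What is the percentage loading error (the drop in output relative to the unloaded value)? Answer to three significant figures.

6.92 %

The divider's output (Thévenin) resistance is Ra‖Rb = 1.785 kΩ.
Fractional drop under load = R_th/(R_th + R_L) = 1.785 / (1.785 + 24.0) = 0.06924.
So the output falls by 6.92 %.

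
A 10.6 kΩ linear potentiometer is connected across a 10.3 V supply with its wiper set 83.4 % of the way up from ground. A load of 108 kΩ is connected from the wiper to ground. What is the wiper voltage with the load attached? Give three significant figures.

V ≈ 8.48 V

The wiper splits the pot into (1−α)R = 1.760 kΩ above and αR = 8.840 kΩ below.
Lower section ‖ load = 8.172 kΩ.
V_wiper = 10.3 × 8.172/(1.760 + 8.172) = 8.48 V.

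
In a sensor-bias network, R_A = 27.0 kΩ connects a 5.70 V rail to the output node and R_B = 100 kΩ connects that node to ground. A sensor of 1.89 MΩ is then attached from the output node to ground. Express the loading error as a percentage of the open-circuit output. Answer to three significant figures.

The divider's output (Thévenin) resistance is R_A‖R_B = 21.26 kΩ.
Fractional drop under load = R_th/(R_th + R_L) = 21.26 / (21.26 + 1890) = 0.01112.
So the output falls by 1.11 %.

1.11 %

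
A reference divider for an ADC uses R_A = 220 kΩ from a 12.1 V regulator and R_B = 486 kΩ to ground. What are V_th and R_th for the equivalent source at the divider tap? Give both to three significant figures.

V_th = 8.33 V, R_th = 151 kΩ

V_th is the open-circuit tap voltage: 12.1 × 486/(220 + 486) = 8.33 V.
With the supply zeroed, R_A and R_B appear in parallel from the tap: R_th = R_A‖R_B = (220 × 486)/706.0 = 151 kΩ.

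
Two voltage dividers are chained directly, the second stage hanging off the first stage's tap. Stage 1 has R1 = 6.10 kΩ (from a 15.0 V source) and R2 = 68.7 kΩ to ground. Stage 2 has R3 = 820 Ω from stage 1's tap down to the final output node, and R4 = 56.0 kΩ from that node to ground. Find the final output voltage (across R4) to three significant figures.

V_out ≈ 12.4 V

Stage 2 presents R3+R4 = 56820 Ω as a load on stage 1's tap.
Stage 1's lower leg becomes R2‖(R3+R4) = 31100 Ω, so V_mid = 15.0 × 31100/37200 = 12.54 V.
Stage 2 is itself unloaded: V_out = V_mid × R4/(R3+R4) = 12.54 × 56000/56820 = 12.4 V.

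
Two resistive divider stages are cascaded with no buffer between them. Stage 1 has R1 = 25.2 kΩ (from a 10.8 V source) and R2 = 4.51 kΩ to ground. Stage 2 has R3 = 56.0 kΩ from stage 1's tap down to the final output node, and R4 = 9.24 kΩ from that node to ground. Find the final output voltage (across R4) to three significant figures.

V_out ≈ 0.219 V

Stage 2 presents R3+R4 = 65.24 kΩ as a load on stage 1's tap.
Stage 1's lower leg becomes R2‖(R3+R4) = 4.218 kΩ, so V_mid = 10.8 × 4.218/29.42 = 1.549 V.
Stage 2 is itself unloaded: V_out = V_mid × R4/(R3+R4) = 1.549 × 9.24/65.24 = 0.219 V.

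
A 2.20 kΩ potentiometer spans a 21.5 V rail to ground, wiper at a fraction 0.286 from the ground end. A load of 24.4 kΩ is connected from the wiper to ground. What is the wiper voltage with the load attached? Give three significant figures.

V ≈ 6.04 V

The wiper splits the pot into (1−α)R = 1571 Ω above and αR = 629.2 Ω below.
Lower section ‖ load = 613.4 Ω.
V_wiper = 21.5 × 613.4/(1571 + 613.4) = 6.04 V.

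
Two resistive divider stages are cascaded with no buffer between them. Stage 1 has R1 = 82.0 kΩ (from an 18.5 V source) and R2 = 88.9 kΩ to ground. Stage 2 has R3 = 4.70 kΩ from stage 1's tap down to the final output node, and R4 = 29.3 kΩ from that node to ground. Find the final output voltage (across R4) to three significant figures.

V_out ≈ 3.68 V

Stage 2 presents R3+R4 = 34.00 kΩ as a load on stage 1's tap.
Stage 1's lower leg becomes R2‖(R3+R4) = 24.59 kΩ, so V_mid = 18.5 × 24.59/106.6 = 4.268 V.
Stage 2 is itself unloaded: V_out = V_mid × R4/(R3+R4) = 4.268 × 29.3/34.00 = 3.68 V.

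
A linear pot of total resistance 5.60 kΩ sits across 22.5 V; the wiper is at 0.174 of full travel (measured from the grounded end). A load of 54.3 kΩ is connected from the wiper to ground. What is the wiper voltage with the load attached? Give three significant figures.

V ≈ 3.86 V

The wiper splits the pot into (1−α)R = 4626 Ω above and αR = 974.4 Ω below.
Lower section ‖ load = 957.2 Ω.
V_wiper = 22.5 × 957.2/(4626 + 957.2) = 3.86 V.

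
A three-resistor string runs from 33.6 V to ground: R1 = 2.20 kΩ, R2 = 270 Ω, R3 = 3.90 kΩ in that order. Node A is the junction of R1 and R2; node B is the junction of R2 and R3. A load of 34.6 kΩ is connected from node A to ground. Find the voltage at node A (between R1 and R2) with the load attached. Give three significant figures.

V ≈ 21.1 V

Below node A the series string R2+R3 = 4170 Ω sits in parallel with the 34600 Ω load: 3721 Ω.
V_A = 33.6 × 3721/(2200 + 3721) = 21.1 V.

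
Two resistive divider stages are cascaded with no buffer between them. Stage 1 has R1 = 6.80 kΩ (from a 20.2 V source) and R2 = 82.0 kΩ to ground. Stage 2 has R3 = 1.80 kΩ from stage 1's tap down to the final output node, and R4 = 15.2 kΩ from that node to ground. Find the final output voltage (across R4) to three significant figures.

V_out ≈ 12.2 V

Stage 2 presents R3+R4 = 17.00 kΩ as a load on stage 1's tap.
Stage 1's lower leg becomes R2‖(R3+R4) = 14.08 kΩ, so V_mid = 20.2 × 14.08/20.88 = 13.62 V.
Stage 2 is itself unloaded: V_out = V_mid × R4/(R3+R4) = 13.62 × 15.2/17.00 = 12.2 V.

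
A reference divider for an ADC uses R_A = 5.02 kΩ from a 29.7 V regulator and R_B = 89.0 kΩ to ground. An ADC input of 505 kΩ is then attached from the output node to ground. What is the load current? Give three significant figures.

R_B‖R_L = 75.66 kΩ; V_out = 29.7 × 75.66/80.68 = 27.85 V.
I_L = V_out / R_L = 27.85 / 505 kΩ = 0.0552 mA.

I_L ≈ 0.0552 mA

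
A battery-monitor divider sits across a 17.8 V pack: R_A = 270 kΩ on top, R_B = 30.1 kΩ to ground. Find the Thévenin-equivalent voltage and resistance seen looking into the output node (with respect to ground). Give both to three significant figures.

V_th = 1.79 V, R_th = 27.1 kΩ

V_th is the open-circuit tap voltage: 17.8 × 30.1/(270 + 30.1) = 1.79 V.
With the supply zeroed, R_A and R_B appear in parallel from the tap: R_th = R_A‖R_B = (270 × 30.1)/300.1 = 27.1 kΩ.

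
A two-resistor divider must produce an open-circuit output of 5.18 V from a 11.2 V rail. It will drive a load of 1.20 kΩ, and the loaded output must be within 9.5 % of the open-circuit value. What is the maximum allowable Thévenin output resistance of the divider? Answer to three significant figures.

Loading drop = R_th/(R_th + R_L) ≤ 0.0950, so R_th ≤ R_L · ε/(1−ε) = 1.20 kΩ × 0.0950/0.9050 = 126 Ω.
(Any R1, R2 with R2/(R1+R2) = 0.463 and R1‖R2 ≤ 126 Ω will meet the spec.)

R_th ≤ 126 Ω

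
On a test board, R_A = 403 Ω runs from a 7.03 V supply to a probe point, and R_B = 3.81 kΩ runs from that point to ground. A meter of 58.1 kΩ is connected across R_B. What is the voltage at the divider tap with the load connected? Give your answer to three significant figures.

The load sits in parallel with R_B: R_B‖R_L = (3810 × 58100) / (3810 + 58100) = 3576 Ω.
V_out = 7.03 × 3576 / (403 + 3576) = 7.03 × 3576/3979 = 6.32 V.
(Unloaded it would have been 6.36 V.)

V_out ≈ 6.32 V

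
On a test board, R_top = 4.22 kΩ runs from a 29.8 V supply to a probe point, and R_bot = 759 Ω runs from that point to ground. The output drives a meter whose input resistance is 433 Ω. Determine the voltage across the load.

V_out ≈ 1.83 V

The load sits in parallel with R_bot: R_bot‖R_L = (759 × 433) / (759 + 433) = 275.7 Ω.
V_out = 29.8 × 275.7 / (4220 + 275.7) = 29.8 × 275.7/4496 = 1.83 V.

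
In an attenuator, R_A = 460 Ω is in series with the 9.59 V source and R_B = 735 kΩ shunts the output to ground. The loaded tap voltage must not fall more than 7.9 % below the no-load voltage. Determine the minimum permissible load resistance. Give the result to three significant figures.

R_L(min) ≈ 5.36 kΩ

Output resistance R_th = R_A‖R_B = (460 × 735000)/735500 = 459.7 Ω.
The fractional drop is R_th/(R_th + R_L); requiring this ≤ 0.0790 gives R_L ≥ R_th(1/0.0790 − 1) = 459.7 × 11.66 = 5.36 kΩ.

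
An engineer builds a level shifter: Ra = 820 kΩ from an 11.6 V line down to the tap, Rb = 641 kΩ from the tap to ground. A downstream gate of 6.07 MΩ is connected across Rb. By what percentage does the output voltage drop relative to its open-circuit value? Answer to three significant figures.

The divider's output (Thévenin) resistance is Ra‖Rb = 359.8 kΩ.
Fractional drop under load = R_th/(R_th + R_L) = 359.8 / (359.8 + 6070) = 0.05595.
So the output falls by 5.60 %.

5.60 %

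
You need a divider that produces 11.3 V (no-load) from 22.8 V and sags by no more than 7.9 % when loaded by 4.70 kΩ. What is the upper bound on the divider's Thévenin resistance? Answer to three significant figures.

Loading drop = R_th/(R_th + R_L) ≤ 0.0790, so R_th ≤ R_L · ε/(1−ε) = 4.70 kΩ × 0.0790/0.9210 = 403 Ω.
(Any R1, R2 with R2/(R1+R2) = 0.496 and R1‖R2 ≤ 403 Ω will meet the spec.)

R_th ≤ 403 Ω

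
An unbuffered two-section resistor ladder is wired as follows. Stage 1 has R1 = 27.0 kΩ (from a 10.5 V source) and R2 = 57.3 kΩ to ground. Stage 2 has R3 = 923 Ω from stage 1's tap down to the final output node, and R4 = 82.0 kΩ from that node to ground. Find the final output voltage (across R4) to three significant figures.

V_out ≈ 5.78 V

Stage 2 presents R3+R4 = 82920 Ω as a load on stage 1's tap.
Stage 1's lower leg becomes R2‖(R3+R4) = 33890 Ω, so V_mid = 10.5 × 33890/60890 = 5.844 V.
Stage 2 is itself unloaded: V_out = V_mid × R4/(R3+R4) = 5.844 × 82000/82920 = 5.78 V.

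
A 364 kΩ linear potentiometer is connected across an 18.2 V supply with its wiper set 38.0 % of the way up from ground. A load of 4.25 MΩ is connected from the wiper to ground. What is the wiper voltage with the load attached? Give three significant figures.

V ≈ 6.78 V

The wiper splits the pot into (1−α)R = 225.7 kΩ above and αR = 138.3 kΩ below.
Lower section ‖ load = 134.0 kΩ.
V_wiper = 18.2 × 134.0/(225.7 + 134.0) = 6.78 V.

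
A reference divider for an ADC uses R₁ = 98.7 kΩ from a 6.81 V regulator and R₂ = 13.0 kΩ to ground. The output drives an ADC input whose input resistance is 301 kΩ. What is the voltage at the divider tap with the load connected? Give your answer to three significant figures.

V_out ≈ 0.763 V

The load sits in parallel with R₂: R₂‖R_L = (13.0 × 301) / (13.0 + 301) = 12.46 kΩ.
V_out = 6.81 × 12.46 / (98.7 + 12.46) = 6.81 × 12.46/111.2 = 0.763 V.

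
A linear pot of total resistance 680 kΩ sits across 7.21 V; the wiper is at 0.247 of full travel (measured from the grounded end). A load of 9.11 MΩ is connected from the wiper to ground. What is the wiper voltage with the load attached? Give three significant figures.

V ≈ 1.76 V

The wiper splits the pot into (1−α)R = 512.0 kΩ above and αR = 168.0 kΩ below.
Lower section ‖ load = 164.9 kΩ.
V_wiper = 7.21 × 164.9/(512.0 + 164.9) = 1.76 V.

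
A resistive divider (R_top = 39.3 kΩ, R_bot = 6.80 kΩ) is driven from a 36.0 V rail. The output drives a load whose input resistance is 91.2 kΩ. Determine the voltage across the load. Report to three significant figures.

V_out ≈ 4.99 V

The load sits in parallel with R_bot: R_bot‖R_L = (6.80 × 91.2) / (6.80 + 91.2) = 6.328 kΩ.
V_out = 36.0 × 6.328 / (39.3 + 6.328) = 36.0 × 6.328/45.63 = 4.99 V.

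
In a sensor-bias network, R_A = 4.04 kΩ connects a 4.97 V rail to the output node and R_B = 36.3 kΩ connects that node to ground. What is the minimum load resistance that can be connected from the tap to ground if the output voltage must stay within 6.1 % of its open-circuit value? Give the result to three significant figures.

Output resistance R_th = R_A‖R_B = (4.04 × 36.3)/40.34 = 3.635 kΩ.
The fractional drop is R_th/(R_th + R_L); requiring this ≤ 0.0610 gives R_L ≥ R_th(1/0.0610 − 1) = 3.635 × 15.39 = 56.0 kΩ.

R_L(min) ≈ 56.0 kΩ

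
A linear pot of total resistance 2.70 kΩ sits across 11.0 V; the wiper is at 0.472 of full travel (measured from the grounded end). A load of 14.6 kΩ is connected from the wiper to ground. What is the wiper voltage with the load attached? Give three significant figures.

V ≈ 4.96 V

The wiper splits the pot into (1−α)R = 1.426 kΩ above and αR = 1.274 kΩ below.
Lower section ‖ load = 1.172 kΩ.
V_wiper = 11.0 × 1.172/(1.426 + 1.172) = 4.96 V.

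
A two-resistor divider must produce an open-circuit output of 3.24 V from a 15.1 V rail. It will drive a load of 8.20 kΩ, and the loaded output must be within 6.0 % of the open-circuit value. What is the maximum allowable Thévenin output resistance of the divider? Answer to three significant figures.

Loading drop = R_th/(R_th + R_L) ≤ 0.0600, so R_th ≤ R_L · ε/(1−ε) = 8.20 kΩ × 0.0600/0.9400 = 523 Ω.

R_th ≤ 523 Ω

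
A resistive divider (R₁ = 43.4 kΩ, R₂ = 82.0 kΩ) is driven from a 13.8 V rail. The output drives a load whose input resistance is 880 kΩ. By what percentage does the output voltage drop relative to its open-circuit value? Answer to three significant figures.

The divider's output (Thévenin) resistance is R₁‖R₂ = 28.38 kΩ.
Fractional drop under load = R_th/(R_th + R_L) = 28.38 / (28.38 + 880) = 0.03124.
So the output falls by 3.12 %.

3.12 %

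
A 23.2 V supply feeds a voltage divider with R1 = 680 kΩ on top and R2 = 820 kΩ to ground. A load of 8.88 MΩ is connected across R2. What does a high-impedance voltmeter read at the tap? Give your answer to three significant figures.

The load sits in parallel with R2: R2‖R_L = (820 × 8880) / (820 + 8880) = 750.7 kΩ.
V_out = 23.2 × 750.7 / (680 + 750.7) = 23.2 × 750.7/1431 = 12.2 V.
(Unloaded it would have been 12.7 V.)

V_out ≈ 12.2 V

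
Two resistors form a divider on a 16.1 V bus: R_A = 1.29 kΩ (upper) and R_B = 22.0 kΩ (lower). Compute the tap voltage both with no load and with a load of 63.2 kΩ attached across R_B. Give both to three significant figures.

Open-circuit: V = 16.1 × 22.0/(1.29 + 22.0) = 15.2 V.
With the load, R_B becomes R_B‖R_L = 16.32 kΩ, so V = 16.1 × 16.32/17.61 = 14.9 V.

Unloaded: 15.2 V; loaded: 14.9 V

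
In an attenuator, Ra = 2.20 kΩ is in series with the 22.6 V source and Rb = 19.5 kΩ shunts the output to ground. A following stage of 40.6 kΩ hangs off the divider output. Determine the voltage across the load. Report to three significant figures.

The load sits in parallel with Rb: Rb‖R_L = (19.5 × 40.6) / (19.5 + 40.6) = 13.17 kΩ.
V_out = 22.6 × 13.17 / (2.20 + 13.17) = 22.6 × 13.17/15.37 = 19.4 V.

V_out ≈ 19.4 V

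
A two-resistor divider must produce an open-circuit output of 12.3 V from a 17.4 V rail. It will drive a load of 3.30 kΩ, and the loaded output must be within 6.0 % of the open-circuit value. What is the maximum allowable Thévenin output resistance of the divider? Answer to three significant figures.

Loading drop = R_th/(R_th + R_L) ≤ 0.0600, so R_th ≤ R_L · ε/(1−ε) = 3.30 kΩ × 0.0600/0.9400 = 211 Ω.

R_th ≤ 211 Ω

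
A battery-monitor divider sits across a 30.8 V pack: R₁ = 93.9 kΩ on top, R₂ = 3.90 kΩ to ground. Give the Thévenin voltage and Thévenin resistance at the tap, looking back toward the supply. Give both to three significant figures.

V_th = 1.23 V, R_th = 3.74 kΩ

V_th is the open-circuit tap voltage: 30.8 × 3.90/(93.9 + 3.90) = 1.23 V.
With the supply zeroed, R₁ and R₂ appear in parallel from the tap: R_th = R₁‖R₂ = (93.9 × 3.90)/97.80 = 3.74 kΩ.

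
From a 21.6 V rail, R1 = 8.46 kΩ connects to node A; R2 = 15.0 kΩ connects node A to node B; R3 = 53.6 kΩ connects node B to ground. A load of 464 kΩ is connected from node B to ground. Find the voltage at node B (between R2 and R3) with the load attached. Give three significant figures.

At node B, R3 is in parallel with the load: R3‖R_L = 48.05 kΩ.
Below node A the resistance is R2 + (R3‖R_L) = 63.05 kΩ, so V_A = 21.6 × 63.05/71.51 = 19.04 V.
Then V_B = V_A × (R3‖R_L)/(R2 + R3‖R_L) = 19.04 × 48.05/63.05 = 14.5 V.

V ≈ 14.5 V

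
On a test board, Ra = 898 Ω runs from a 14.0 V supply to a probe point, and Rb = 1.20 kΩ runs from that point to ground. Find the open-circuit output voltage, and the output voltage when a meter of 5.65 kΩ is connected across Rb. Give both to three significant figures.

Open-circuit: V = 14.0 × 1200/(898 + 1200) = 8.01 V.
With the load, Rb becomes Rb‖R_L = 989.8 Ω, so V = 14.0 × 989.8/1888 = 7.34 V.

Unloaded: 8.01 V; loaded: 7.34 V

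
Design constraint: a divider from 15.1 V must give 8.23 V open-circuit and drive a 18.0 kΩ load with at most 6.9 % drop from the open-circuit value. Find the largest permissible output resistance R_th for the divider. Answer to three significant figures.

R_th ≤ 1.33 kΩ

Loading drop = R_th/(R_th + R_L) ≤ 0.0690, so R_th ≤ R_L · ε/(1−ε) = 18.0 kΩ × 0.0690/0.9310 = 1.33 kΩ.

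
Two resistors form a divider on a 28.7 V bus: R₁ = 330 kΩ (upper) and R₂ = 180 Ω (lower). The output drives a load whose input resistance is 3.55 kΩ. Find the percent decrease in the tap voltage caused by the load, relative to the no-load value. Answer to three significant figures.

The divider's output (Thévenin) resistance is R₁‖R₂ = 179.9 Ω.
Fractional drop under load = R_th/(R_th + R_L) = 179.9 / (179.9 + 3550) = 0.04823.
So the output falls by 4.82 %.

4.82 %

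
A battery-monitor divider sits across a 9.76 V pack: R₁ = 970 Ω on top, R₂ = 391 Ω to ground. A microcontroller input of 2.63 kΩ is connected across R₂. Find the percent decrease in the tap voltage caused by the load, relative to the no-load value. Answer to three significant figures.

9.58 %

Unloaded V = 9.76 × 391/1361 = 2.8039 V.
Loaded: R₂‖R_L = 340.4 Ω, giving V = 9.76 × 340.4/1310 = 2.5353 V.
Drop = (2.8039 − 2.5353) / 2.8039 = 9.58 %.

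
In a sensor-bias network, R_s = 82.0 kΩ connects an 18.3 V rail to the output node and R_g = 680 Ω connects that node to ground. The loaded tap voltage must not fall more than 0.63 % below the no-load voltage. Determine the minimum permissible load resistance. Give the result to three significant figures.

R_L(min) ≈ 106 kΩ

Output resistance R_th = R_s‖R_g = (82000 × 680)/82680 = 674.4 Ω.
The fractional drop is R_th/(R_th + R_L); requiring this ≤ 0.00630 gives R_L ≥ R_th(1/0.00630 − 1) = 674.4 × 157.7 = 106 kΩ.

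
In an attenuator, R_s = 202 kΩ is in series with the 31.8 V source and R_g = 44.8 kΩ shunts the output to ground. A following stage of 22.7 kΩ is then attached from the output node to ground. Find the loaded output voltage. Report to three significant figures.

V_out ≈ 2.21 V

The load sits in parallel with R_g: R_g‖R_L = (44.8 × 22.7) / (44.8 + 22.7) = 15.07 kΩ.
V_out = 31.8 × 15.07 / (202 + 15.07) = 31.8 × 15.07/217.1 = 2.21 V.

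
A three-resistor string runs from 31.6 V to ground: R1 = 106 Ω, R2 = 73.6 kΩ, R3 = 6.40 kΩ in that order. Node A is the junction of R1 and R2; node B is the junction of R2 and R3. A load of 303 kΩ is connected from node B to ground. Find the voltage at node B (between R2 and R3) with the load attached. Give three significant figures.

V ≈ 2.48 V

At node B, R3 is in parallel with the load: R3‖R_L = 6268 Ω.
Below node A the resistance is R2 + (R3‖R_L) = 79870 Ω, so V_A = 31.6 × 79870/79970 = 31.56 V.
Then V_B = V_A × (R3‖R_L)/(R2 + R3‖R_L) = 31.56 × 6268/79870 = 2.48 V.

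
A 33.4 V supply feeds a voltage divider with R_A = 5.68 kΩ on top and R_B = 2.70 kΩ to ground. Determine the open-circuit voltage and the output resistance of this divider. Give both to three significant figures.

V_th is the open-circuit tap voltage: 33.4 × 2.70/(5.68 + 2.70) = 10.8 V.
With the supply zeroed, R_A and R_B appear in parallel from the tap: R_th = R_A‖R_B = (5.68 × 2.70)/8.380 = 1.83 kΩ.

V_th = 10.8 V, R_th = 1.83 kΩ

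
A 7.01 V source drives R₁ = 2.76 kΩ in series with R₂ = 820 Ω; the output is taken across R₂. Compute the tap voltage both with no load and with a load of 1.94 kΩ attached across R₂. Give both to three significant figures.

Open-circuit: V = 7.01 × 820/(2760 + 820) = 1.61 V.
With the load, R₂ becomes R₂‖R_L = 576.4 Ω, so V = 7.01 × 576.4/3336 = 1.21 V.

Unloaded: 1.61 V; loaded: 1.21 V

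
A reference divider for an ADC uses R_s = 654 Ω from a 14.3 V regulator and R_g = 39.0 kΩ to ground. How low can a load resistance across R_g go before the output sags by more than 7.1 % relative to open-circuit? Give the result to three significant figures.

Output resistance R_th = R_s‖R_g = (654 × 39000)/39650 = 643.2 Ω.
The fractional drop is R_th/(R_th + R_L); requiring this ≤ 0.0710 gives R_L ≥ R_th(1/0.0710 − 1) = 643.2 × 13.08 = 8.42 kΩ.

R_L(min) ≈ 8.42 kΩ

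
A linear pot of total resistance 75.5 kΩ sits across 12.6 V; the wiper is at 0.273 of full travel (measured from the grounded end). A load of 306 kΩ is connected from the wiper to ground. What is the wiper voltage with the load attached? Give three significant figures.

The wiper splits the pot into (1−α)R = 54.89 kΩ above and αR = 20.61 kΩ below.
Lower section ‖ load = 19.31 kΩ.
V_wiper = 12.6 × 19.31/(54.89 + 19.31) = 3.28 V.

V ≈ 3.28 V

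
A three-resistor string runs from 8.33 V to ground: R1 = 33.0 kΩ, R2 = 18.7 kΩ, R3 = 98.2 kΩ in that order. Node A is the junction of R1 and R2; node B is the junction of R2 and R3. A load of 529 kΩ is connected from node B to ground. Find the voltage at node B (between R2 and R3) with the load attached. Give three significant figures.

V ≈ 5.13 V

At node B, R3 is in parallel with the load: R3‖R_L = 82.82 kΩ.
Below node A the resistance is R2 + (R3‖R_L) = 101.5 kΩ, so V_A = 8.33 × 101.5/134.5 = 6.287 V.
Then V_B = V_A × (R3‖R_L)/(R2 + R3‖R_L) = 6.287 × 82.82/101.5 = 5.13 V.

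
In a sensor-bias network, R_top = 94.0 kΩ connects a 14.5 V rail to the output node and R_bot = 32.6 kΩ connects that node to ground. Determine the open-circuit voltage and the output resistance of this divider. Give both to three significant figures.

V_th = 3.73 V, R_th = 24.2 kΩ

V_th is the open-circuit tap voltage: 14.5 × 32.6/(94.0 + 32.6) = 3.73 V.
With the supply zeroed, R_top and R_bot appear in parallel from the tap: R_th = R_top‖R_bot = (94.0 × 32.6)/126.6 = 24.2 kΩ.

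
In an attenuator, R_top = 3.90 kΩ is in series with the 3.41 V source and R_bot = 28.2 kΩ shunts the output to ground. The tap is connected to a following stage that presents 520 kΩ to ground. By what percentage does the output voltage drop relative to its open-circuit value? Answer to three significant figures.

The divider's output (Thévenin) resistance is R_top‖R_bot = 3.426 kΩ.
Fractional drop under load = R_th/(R_th + R_L) = 3.426 / (3.426 + 520) = 0.006546.
So the output falls by 0.655 %.

0.655 %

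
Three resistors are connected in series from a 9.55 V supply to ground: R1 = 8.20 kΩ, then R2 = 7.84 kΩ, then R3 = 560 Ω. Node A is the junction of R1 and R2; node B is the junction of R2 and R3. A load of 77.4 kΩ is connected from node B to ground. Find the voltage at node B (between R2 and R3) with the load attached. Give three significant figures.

At node B, R3 is in parallel with the load: R3‖R_L = 556.0 Ω.
Below node A the resistance is R2 + (R3‖R_L) = 8396 Ω, so V_A = 9.55 × 8396/16600 = 4.831 V.
Then V_B = V_A × (R3‖R_L)/(R2 + R3‖R_L) = 4.831 × 556.0/8396 = 0.320 V.

V ≈ 0.320 V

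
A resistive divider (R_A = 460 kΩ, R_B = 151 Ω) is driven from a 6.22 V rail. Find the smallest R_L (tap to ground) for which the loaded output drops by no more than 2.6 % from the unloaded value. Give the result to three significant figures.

Output resistance R_th = R_A‖R_B = (460000 × 151)/460200 = 151.0 Ω.
The fractional drop is R_th/(R_th + R_L); requiring this ≤ 0.0260 gives R_L ≥ R_th(1/0.0260 − 1) = 151.0 × 37.46 = 5.65 kΩ.

R_L(min) ≈ 5.65 kΩ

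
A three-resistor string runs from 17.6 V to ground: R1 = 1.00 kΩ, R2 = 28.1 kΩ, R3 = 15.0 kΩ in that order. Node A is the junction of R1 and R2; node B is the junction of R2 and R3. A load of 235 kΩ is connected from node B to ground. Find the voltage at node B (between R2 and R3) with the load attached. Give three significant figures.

V ≈ 5.74 V

At node B, R3 is in parallel with the load: R3‖R_L = 14.10 kΩ.
Below node A the resistance is R2 + (R3‖R_L) = 42.20 kΩ, so V_A = 17.6 × 42.20/43.20 = 17.19 V.
Then V_B = V_A × (R3‖R_L)/(R2 + R3‖R_L) = 17.19 × 14.10/42.20 = 5.74 V.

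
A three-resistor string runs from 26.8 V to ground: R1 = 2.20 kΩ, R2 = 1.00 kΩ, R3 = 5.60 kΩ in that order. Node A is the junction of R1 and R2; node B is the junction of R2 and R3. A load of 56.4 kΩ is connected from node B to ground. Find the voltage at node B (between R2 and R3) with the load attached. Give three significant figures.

V ≈ 16.5 V

At node B, R3 is in parallel with the load: R3‖R_L = 5.094 kΩ.
Below node A the resistance is R2 + (R3‖R_L) = 6.094 kΩ, so V_A = 26.8 × 6.094/8.294 = 19.69 V.
Then V_B = V_A × (R3‖R_L)/(R2 + R3‖R_L) = 19.69 × 5.094/6.094 = 16.5 V.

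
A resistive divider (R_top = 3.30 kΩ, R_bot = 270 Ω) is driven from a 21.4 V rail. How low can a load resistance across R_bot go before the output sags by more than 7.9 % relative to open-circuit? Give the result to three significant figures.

R_L(min) ≈ 2.91 kΩ

Output resistance R_th = R_top‖R_bot = (3300 × 270)/3570 = 249.6 Ω.
The fractional drop is R_th/(R_th + R_L); requiring this ≤ 0.0790 gives R_L ≥ R_th(1/0.0790 − 1) = 249.6 × 11.66 = 2.91 kΩ.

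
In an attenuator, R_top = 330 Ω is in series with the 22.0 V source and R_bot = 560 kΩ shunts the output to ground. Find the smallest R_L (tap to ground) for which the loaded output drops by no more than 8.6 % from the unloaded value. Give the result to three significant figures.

Output resistance R_th = R_top‖R_bot = (330 × 560000)/560300 = 329.8 Ω.
The fractional drop is R_th/(R_th + R_L); requiring this ≤ 0.0860 gives R_L ≥ R_th(1/0.0860 − 1) = 329.8 × 10.63 = 3.51 kΩ.

R_L(min) ≈ 3.51 kΩ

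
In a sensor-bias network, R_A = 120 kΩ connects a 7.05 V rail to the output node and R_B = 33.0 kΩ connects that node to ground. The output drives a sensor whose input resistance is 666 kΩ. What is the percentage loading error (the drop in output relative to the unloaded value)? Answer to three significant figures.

3.74 %

The divider's output (Thévenin) resistance is R_A‖R_B = 25.88 kΩ.
Fractional drop under load = R_th/(R_th + R_L) = 25.88 / (25.88 + 666) = 0.03741.
So the output falls by 3.74 %.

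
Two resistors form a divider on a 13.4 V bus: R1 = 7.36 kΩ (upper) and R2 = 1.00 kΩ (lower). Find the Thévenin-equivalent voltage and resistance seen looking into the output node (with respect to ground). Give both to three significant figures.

V_th is the open-circuit tap voltage: 13.4 × 1.00/(7.36 + 1.00) = 1.60 V.
With the supply zeroed, R1 and R2 appear in parallel from the tap: R_th = R1‖R2 = (7.36 × 1.00)/8.360 = 880 Ω.

V_th = 1.60 V, R_th = 880 Ω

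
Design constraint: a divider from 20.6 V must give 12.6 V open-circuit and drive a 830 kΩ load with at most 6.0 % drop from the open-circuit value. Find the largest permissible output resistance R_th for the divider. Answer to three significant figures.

R_th ≤ 53.0 kΩ

Loading drop = R_th/(R_th + R_L) ≤ 0.0600, so R_th ≤ R_L · ε/(1−ε) = 830 kΩ × 0.0600/0.9400 = 53.0 kΩ.
(Any R1, R2 with R2/(R1+R2) = 0.612 and R1‖R2 ≤ 53.0 kΩ will meet the spec.)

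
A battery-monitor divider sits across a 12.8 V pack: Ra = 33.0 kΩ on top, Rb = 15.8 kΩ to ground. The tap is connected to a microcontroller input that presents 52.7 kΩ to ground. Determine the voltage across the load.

V_out ≈ 3.45 V

The load sits in parallel with Rb: Rb‖R_L = (15.8 × 52.7) / (15.8 + 52.7) = 12.16 kΩ.
V_out = 12.8 × 12.16 / (33.0 + 12.16) = 12.8 × 12.16/45.16 = 3.45 V.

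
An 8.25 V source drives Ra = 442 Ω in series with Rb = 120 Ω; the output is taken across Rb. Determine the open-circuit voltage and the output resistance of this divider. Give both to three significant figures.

V_th = 1.76 V, R_th = 94.4 Ω

V_th is the open-circuit tap voltage: 8.25 × 120/(442 + 120) = 1.76 V.
With the supply zeroed, Ra and Rb appear in parallel from the tap: R_th = Ra‖Rb = (442 × 120)/562.0 = 94.4 Ω.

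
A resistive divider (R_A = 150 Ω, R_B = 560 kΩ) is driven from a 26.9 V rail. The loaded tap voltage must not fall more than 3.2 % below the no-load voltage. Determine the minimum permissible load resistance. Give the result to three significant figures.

Output resistance R_th = R_A‖R_B = (150 × 560000)/560200 = 150.0 Ω.
The fractional drop is R_th/(R_th + R_L); requiring this ≤ 0.0320 gives R_L ≥ R_th(1/0.0320 − 1) = 150.0 × 30.25 = 4.54 kΩ.

R_L(min) ≈ 4.54 kΩ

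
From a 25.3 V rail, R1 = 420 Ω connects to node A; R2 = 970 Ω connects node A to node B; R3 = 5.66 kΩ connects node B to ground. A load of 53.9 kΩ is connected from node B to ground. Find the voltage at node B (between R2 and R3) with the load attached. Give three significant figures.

V ≈ 19.9 V

At node B, R3 is in parallel with the load: R3‖R_L = 5122 Ω.
Below node A the resistance is R2 + (R3‖R_L) = 6092 Ω, so V_A = 25.3 × 6092/6512 = 23.67 V.
Then V_B = V_A × (R3‖R_L)/(R2 + R3‖R_L) = 23.67 × 5122/6092 = 19.9 V.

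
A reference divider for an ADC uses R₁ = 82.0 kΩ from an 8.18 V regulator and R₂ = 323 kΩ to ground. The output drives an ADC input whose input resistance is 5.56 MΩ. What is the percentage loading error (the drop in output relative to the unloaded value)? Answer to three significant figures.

1.16 %

The divider's output (Thévenin) resistance is R₁‖R₂ = 65.40 kΩ.
Fractional drop under load = R_th/(R_th + R_L) = 65.40 / (65.40 + 5560) = 0.01163.
So the output falls by 1.16 %.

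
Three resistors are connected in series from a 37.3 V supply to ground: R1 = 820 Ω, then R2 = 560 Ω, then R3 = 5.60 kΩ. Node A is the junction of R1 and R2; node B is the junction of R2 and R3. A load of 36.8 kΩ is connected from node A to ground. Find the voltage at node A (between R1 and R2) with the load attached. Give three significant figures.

Below node A the series string R2+R3 = 6160 Ω sits in parallel with the 36800 Ω load: 5277 Ω.
V_A = 37.3 × 5277/(820 + 5277) = 32.3 V.

V ≈ 32.3 V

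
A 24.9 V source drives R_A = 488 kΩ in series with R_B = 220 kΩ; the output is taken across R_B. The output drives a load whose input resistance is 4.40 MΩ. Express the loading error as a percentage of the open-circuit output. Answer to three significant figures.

The divider's output (Thévenin) resistance is R_A‖R_B = 151.6 kΩ.
Fractional drop under load = R_th/(R_th + R_L) = 151.6 / (151.6 + 4400) = 0.03332.
So the output falls by 3.33 %.

3.33 %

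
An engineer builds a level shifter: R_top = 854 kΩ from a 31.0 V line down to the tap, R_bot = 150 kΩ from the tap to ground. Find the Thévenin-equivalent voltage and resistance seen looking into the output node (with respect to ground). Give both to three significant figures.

V_th = 4.63 V, R_th = 128 kΩ

V_th is the open-circuit tap voltage: 31.0 × 150/(854 + 150) = 4.63 V.
With the supply zeroed, R_top and R_bot appear in parallel from the tap: R_th = R_top‖R_bot = (854 × 150)/1004 = 128 kΩ.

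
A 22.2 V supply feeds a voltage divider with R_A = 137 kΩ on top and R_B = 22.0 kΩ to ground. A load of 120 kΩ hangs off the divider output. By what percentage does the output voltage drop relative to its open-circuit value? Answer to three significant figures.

13.6 %

The divider's output (Thévenin) resistance is R_A‖R_B = 18.96 kΩ.
Fractional drop under load = R_th/(R_th + R_L) = 18.96 / (18.96 + 120) = 0.1364.
So the output falls by 13.6 %.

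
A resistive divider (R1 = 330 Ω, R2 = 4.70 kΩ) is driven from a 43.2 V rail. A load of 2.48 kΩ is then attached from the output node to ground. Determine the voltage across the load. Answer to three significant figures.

V_out ≈ 35.9 V

The load sits in parallel with R2: R2‖R_L = (4700 × 2480) / (4700 + 2480) = 1623 Ω.
V_out = 43.2 × 1623 / (330 + 1623) = 43.2 × 1623/1953 = 35.9 V.
(Unloaded it would have been 40.4 V.)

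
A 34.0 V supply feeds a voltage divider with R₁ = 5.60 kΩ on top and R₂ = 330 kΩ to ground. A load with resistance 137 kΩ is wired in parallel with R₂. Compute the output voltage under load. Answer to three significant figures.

The load sits in parallel with R₂: R₂‖R_L = (330 × 137) / (330 + 137) = 96.81 kΩ.
V_out = 34.0 × 96.81 / (5.60 + 96.81) = 34.0 × 96.81/102.4 = 32.1 V.
(Unloaded it would have been 33.4 V.)

V_out ≈ 32.1 V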